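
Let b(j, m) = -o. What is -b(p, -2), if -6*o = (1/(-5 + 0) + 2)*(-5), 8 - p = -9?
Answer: 3/2 ≈ 1.5000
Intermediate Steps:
p = 17 (p = 8 - 1*(-9) = 8 + 9 = 17)
o = 3/2 (o = -(1/(-5 + 0) + 2)*(-5)/6 = -(1/(-5) + 2)*(-5)/6 = -(-1/5 + 2)*(-5)/6 = -3*(-5)/10 = -1/6*(-9) = 3/2 ≈ 1.5000)
b(j, m) = -3/2 (b(j, m) = -1*3/2 = -3/2)
-b(p, -2) = -1*(-3/2) = 3/2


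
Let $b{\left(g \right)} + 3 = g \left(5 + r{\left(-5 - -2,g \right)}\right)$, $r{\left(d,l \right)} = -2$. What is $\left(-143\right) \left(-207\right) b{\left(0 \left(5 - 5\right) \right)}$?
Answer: $-88803$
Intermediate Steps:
$b{\left(g \right)} = -3 + 3 g$ ($b{\left(g \right)} = -3 + g \left(5 - 2\right) = -3 + g 3 = -3 + 3 g$)
$\left(-143\right) \left(-207\right) b{\left(0 \left(5 - 5\right) \right)} = \left(-143\right) \left(-207\right) \left(-3 + 3 \cdot 0 \left(5 - 5\right)\right) = 29601 \left(-3 + 3 \cdot 0 \cdot 0\right) = 29601 \left(-3 + 3 \cdot 0\right) = 29601 \left(-3 + 0\right) = 29601 \left(-3\right) = -88803$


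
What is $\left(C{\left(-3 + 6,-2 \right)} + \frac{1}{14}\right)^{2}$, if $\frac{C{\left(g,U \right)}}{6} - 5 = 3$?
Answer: $\frac{452929}{196} \approx 2310.9$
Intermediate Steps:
$C{\left(g,U \right)} = 48$ ($C{\left(g,U \right)} = 30 + 6 \cdot 3 = 30 + 18 = 48$)
$\left(C{\left(-3 + 6,-2 \right)} + \frac{1}{14}\right)^{2} = \left(48 + \frac{1}{14}\right)^{2} = \left(\frac{673}{14}\right)^{2} = \frac{452929}{196}$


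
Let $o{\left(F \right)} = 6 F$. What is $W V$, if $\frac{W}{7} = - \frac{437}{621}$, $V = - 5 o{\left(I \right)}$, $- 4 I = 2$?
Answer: $- \frac{665}{9} \approx -73.889$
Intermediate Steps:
$I = - \frac{1}{2}$ ($I = \left(- \frac{1}{4}\right) 2 = - \frac{1}{2} \approx -0.5$)
$V = 15$ ($V = - 5 \cdot 6 \left(- \frac{1}{2}\right) = \left(-5\right) \left(-3\right) = 15$)
$W = - \frac{133}{27}$ ($W = 7 \left(- \frac{437}{621}\right) = 7 \left(\left(-437\right) \frac{1}{621}\right) = 7 \left(- \frac{19}{27}\right) = - \frac{133}{27} \approx -4.9259$)
$W V = \left(- \frac{133}{27}\right) 15 = - \frac{665}{9}$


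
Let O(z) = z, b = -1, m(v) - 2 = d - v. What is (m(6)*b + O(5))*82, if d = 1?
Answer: 656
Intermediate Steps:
m(v) = 3 - v (m(v) = 2 + (1 - v) = 3 - v)
(m(6)*b + O(5))*82 = ((3 - 1*6)*(-1) + 5)*82 = ((3 - 6)*(-1) + 5)*82 = (-3*(-1) + 5)*82 = (3 + 5)*82 = 8*82 = 656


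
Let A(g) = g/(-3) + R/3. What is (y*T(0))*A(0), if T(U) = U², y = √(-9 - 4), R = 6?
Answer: 0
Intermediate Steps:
y = I*√13 (y = √(-13) = I*√13 ≈ 3.6056*I)
A(g) = 2 - g/3 (A(g) = g/(-3) + 6/3 = g*(-⅓) + 6*(⅓) = -g/3 + 2 = 2 - g/3)
(y*T(0))*A(0) = ((I*√13)*0²)*(2 - ⅓*0) = ((I*√13)*0)*(2 + 0) = 0*2 = 0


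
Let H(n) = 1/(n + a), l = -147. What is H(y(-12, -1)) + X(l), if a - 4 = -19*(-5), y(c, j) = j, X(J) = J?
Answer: -14405/98 ≈ -146.99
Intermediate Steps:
a = 99 (a = 4 - 19*(-5) = 4 + 95 = 99)
H(n) = 1/(99 + n) (H(n) = 1/(n + 99) = 1/(99 + n))
H(y(-12, -1)) + X(l) = 1/(99 - 1) - 147 = 1/98 - 147 = -14405/98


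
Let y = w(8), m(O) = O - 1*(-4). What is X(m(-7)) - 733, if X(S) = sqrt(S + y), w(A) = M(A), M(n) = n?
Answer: -733 + sqrt(5) ≈ -730.76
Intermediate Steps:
m(O) = 4 + O (m(O) = O + 4 = 4 + O)
w(A) = A
y = 8
X(S) = sqrt(8 + S) (X(S) = sqrt(S + 8) = sqrt(8 + S))
X(m(-7)) - 733 = sqrt(8 + (4 - 7)) - 733 = sqrt(8 - 3) - 733 = sqrt(5) - 733 = -733 + sqrt(5)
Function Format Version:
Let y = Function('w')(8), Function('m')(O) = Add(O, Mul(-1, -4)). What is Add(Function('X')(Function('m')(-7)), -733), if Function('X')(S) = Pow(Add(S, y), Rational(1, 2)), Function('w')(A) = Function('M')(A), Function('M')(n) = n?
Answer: Add(-733, Pow(5, Rational(1, 2))) ≈ -730.76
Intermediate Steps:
Function('m')(O) = Add(4, O) (Function('m')(O) = Add(O, 4) = Add(4, O))
Function('w')(A) = A
y = 8
Function('X')(S) = Pow(Add(8, S), Rational(1, 2)) (Function('X')(S) = Pow(Add(S, 8), Rational(1, 2)) = Pow(Add(8, S), Rational(1, 2)))
Add(Function('X')(Function('m')(-7)), -733) = Add(Pow(Add(8, Add(4, -7)), Rational(1, 2)), -733) = Add(Pow(Add(8, -3), Rational(1, 2)), -733) = Add(Pow(5, Rational(1, 2)), -733) = Add(-733, Pow(5, Rational(1, 2)))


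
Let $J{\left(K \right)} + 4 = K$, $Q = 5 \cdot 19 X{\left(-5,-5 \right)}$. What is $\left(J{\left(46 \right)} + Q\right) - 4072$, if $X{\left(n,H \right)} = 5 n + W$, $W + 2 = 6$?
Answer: $-6025$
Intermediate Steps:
$W = 4$ ($W = -2 + 6 = 4$)
$X{\left(n,H \right)} = 4 + 5 n$ ($X{\left(n,H \right)} = 5 n + 4 = 4 + 5 n$)
$Q = -1995$ ($Q = 5 \cdot 19 \left(4 + 5 \left(-5\right)\right) = 95 \left(4 - 25\right) = 95 \left(-21\right) = -1995$)
$J{\left(K \right)} = -4 + K$
$\left(J{\left(46 \right)} + Q\right) - 4072 = \left(\left(-4 + 46\right) - 1995\right) - 4072 = \left(42 - 1995\right) - 4072 = -1953 - 4072 = -6025$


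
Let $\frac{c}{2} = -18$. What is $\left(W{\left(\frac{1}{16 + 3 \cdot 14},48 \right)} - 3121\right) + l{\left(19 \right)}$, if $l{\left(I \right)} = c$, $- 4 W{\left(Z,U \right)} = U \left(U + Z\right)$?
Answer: $- \frac{108263}{29} \approx -3733.2$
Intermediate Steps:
$c = -36$ ($c = 2 \left(-18\right) = -36$)
$W{\left(Z,U \right)} = - \frac{U \left(U + Z\right)}{4}$
$l{\left(I \right)} = -36$
$\left(W{\left(\frac{1}{16 + 3 \cdot 14},48 \right)} - 3121\right) + l{\left(19 \right)} = \left(\left(- \frac{1}{4}\right) 48 \left(48 + \frac{1}{16 + 3 \cdot 14}\right) - 3121\right) - 36 = \left(\left(- \frac{1}{4}\right) 48 \left(48 + \frac{1}{16 + 42}\right) - 3121\right) - 36 = \left(\left(- \frac{1}{4}\right) 48 \left(48 + \frac{1}{58}\right) - 3121\right) - 36 = \left(\left(- \frac{1}{4}\right) 48 \cdot \frac{2785}{58} - 3121\right) - 36 = \left(- \frac{16710}{29} - 3121\right) - 36 = - \frac{107219}{29} - 36 = - \frac{108263}{29}$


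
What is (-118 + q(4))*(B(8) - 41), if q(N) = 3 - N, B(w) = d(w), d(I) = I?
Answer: 3927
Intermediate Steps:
B(w) = w
(-118 + q(4))*(B(8) - 41) = (-118 + (3 - 1*4))*(8 - 41) = (-118 + (3 - 4))*(-33) = (-118 - 1)*(-33) = -119*(-33) = 3927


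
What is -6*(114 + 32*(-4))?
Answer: 84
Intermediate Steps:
-6*(114 + 32*(-4)) = -6*(114 - 128) = -6*(-14) = 84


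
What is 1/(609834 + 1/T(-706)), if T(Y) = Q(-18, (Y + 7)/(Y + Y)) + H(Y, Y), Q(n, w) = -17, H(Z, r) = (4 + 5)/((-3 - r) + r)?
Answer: 20/12196679 ≈ 1.6398e-6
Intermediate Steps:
H(Z, r) = -3 (H(Z, r) = 9/(-3) = 9*(-1/3) = -3)
T(Y) = -20 (T(Y) = -17 - 3 = -20)
1/(609834 + 1/T(-706)) = 1/(609834 + 1/(-20)) = 1/(609834 - 1/20) = 1/(12196679/20) = 20/12196679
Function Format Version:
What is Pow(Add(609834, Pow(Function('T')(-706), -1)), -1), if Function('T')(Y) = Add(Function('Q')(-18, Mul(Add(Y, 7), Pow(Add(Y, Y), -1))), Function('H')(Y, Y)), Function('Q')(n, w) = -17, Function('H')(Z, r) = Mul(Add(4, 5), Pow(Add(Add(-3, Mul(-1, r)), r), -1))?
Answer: Rational(20, 12196679) ≈ 1.6398e-6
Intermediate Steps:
Function('H')(Z, r) = -3 (Function('H')(Z, r) = Mul(9, Pow(-3, -1)) = Mul(9, Rational(-1, 3)) = -3)
Function('T')(Y) = -20 (Function('T')(Y) = Add(-17, -3) = -20)
Pow(Add(609834, Pow(Function('T')(-706), -1)), -1) = Pow(Add(609834, Pow(-20, -1)), -1) = Pow(Add(609834, Rational(-1, 20)), -1) = Pow(Rational(12196679, 20), -1) = Rational(20, 12196679)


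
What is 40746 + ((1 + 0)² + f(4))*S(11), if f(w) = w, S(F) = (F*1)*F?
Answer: 41351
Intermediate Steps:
S(F) = F² (S(F) = F*F = F²)
40746 + ((1 + 0)² + f(4))*S(11) = 40746 + ((1 + 0)² + 4)*11² = 40746 + (1² + 4)*121 = 40746 + (1 + 4)*121 = 40746 + 5*121 = 40746 + 605 = 41351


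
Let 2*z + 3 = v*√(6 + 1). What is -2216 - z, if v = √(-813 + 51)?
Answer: -4429/2 - I*√5334/2 ≈ -2214.5 - 36.517*I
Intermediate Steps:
v = I*√762 (v = √(-762) = I*√762 ≈ 27.604*I)
z = -3/2 + I*√5334/2 (z = -3/2 + ((I*√762)*√(6 + 1))/2 = -3/2 + ((I*√762)*√7)/2 = -3/2 + (I*√5334)/2 = -3/2 + I*√5334/2 ≈ -1.5 + 36.517*I)
-2216 - z = -2216 - (-3/2 + I*√5334/2) = -2216 + (3/2 - I*√5334/2) = -4429/2 - I*√5334/2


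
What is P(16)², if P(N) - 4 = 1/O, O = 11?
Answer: 2025/121 ≈ 16.736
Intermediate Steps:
P(N) = 45/11 (P(N) = 4 + 1/11 = 45/11)
P(16)² = (45/11)² = 2025/121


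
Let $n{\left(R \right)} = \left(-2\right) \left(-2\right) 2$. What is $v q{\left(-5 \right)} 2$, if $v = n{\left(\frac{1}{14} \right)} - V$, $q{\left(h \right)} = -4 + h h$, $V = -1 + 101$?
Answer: $-3864$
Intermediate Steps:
$V = 100$
$n{\left(R \right)} = 8$ ($n{\left(R \right)} = 4 \cdot 2 = 8$)
$q{\left(h \right)} = -4 + h^{2}$
$v = -92$ ($v = 8 - 100 = -92$)
$v q{\left(-5 \right)} 2 = - 92 \left(-4 + \left(-5\right)^{2}\right) 2 = - 92 \left(-4 + 25\right) 2 = - 92 \cdot 21 \cdot 2 = \left(-92\right) 42 = -3864$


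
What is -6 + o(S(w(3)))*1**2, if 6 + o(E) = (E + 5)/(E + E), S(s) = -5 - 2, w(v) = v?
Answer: -83/7 ≈ -11.857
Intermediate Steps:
S(s) = -7
o(E) = -6 + (5 + E)/(2*E) (o(E) = -6 + (E + 5)/(E + E) = -6 + (5 + E)/((2*E)) = -6 + (5 + E)*(1/(2*E)) = -6 + (5 + E)/(2*E))
-6 + o(S(w(3)))*1**2 = -6 + ((1/2)*(5 - 11*(-7))/(-7))*1**2 = -6 + ((1/2)*(-1/7)*(5 + 77))*1 = -6 + ((1/2)*(-1/7)*82)*1 = -6 - 41/7*1 = -6 - 41/7 = -83/7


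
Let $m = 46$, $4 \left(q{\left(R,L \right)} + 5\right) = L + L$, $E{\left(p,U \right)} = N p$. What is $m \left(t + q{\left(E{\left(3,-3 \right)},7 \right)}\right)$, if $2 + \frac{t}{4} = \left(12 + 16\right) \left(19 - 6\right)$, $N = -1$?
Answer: $66539$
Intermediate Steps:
$E{\left(p,U \right)} = - p$
$q{\left(R,L \right)} = -5 + \frac{L}{2}$ ($q{\left(R,L \right)} = -5 + \frac{L + L}{4} = -5 + \frac{2 L}{4} = -5 + \frac{L}{2}$)
$t = 1448$ ($t = -8 + 4 \left(12 + 16\right) \left(19 - 6\right) = -8 + 4 \cdot 28 \cdot 13 = -8 + 4 \cdot 364 = -8 + 1456 = 1448$)
$m \left(t + q{\left(E{\left(3,-3 \right)},7 \right)}\right) = 46 \left(1448 + \left(-5 + \frac{1}{2} \cdot 7\right)\right) = 46 \left(1448 + \left(-5 + \frac{7}{2}\right)\right) = 46 \left(1448 - \frac{3}{2}\right) = 46 \cdot \frac{2893}{2} = 66539$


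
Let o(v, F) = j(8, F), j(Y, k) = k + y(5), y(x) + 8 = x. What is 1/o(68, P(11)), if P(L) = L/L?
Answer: -1/2 ≈ -0.50000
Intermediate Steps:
P(L) = 1
y(x) = -8 + x
j(Y, k) = -3 + k (j(Y, k) = k + (-8 + 5) = k - 3 = -3 + k)
o(v, F) = -3 + F
1/o(68, P(11)) = 1/(-3 + 1) = 1/(-2) = -1/2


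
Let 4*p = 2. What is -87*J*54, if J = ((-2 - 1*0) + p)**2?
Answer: -21141/2 ≈ -10571.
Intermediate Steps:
p = 1/2 (p = (1/4)*2 = 1/2 ≈ 0.50000)
J = 9/4 (J = ((-2 - 1*0) + 1/2)**2 = ((-2 + 0) + 1/2)**2 = (-2 + 1/2)**2 = (-3/2)**2 = 9/4 ≈ 2.2500)
-87*J*54 = -87*9/4*54 = -783/4*54 = -21141/2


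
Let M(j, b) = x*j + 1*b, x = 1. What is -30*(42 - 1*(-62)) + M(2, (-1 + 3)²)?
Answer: -3114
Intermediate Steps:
M(j, b) = b + j (M(j, b) = 1*j + 1*b = j + b = b + j)
-30*(42 - 1*(-62)) + M(2, (-1 + 3)²) = -30*(42 - 1*(-62)) + ((-1 + 3)² + 2) = -30*(42 + 62) + (2² + 2) = -30*104 + (4 + 2) = -3120 + 6 = -3114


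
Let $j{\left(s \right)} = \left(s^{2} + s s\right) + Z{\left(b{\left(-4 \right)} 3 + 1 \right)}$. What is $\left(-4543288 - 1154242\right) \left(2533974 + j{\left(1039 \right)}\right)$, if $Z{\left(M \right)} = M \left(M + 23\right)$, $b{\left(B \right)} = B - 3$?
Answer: $-26738257598680$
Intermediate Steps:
$b{\left(B \right)} = -3 + B$
$Z{\left(M \right)} = M \left(23 + M\right)$
$j{\left(s \right)} = -60 + 2 s^{2}$ ($j{\left(s \right)} = \left(s^{2} + s s\right) + \left(\left(-3 - 4\right) 3 + 1\right) \left(23 + \left(\left(-3 - 4\right) 3 + 1\right)\right) = \left(s^{2} + s^{2}\right) + \left(\left(-7\right) 3 + 1\right) \left(23 + \left(\left(-7\right) 3 + 1\right)\right) = 2 s^{2} + \left(-21 + 1\right) \left(23 + \left(-21 + 1\right)\right) = 2 s^{2} - 20 \left(23 - 20\right) = 2 s^{2} - 60 = -60 + 2 s^{2}$)
$\left(-4543288 - 1154242\right) \left(2533974 + j{\left(1039 \right)}\right) = \left(-4543288 - 1154242\right) \left(2533974 - \left(60 - 2 \cdot 1039^{2}\right)\right) = - 5697530 \left(2533974 + \left(-60 + 2 \cdot 1079521\right)\right) = - 5697530 \left(2533974 + \left(-60 + 2159042\right)\right) = - 5697530 \left(2533974 + 2158982\right) = \left(-5697530\right) 4692956 = -26738257598680$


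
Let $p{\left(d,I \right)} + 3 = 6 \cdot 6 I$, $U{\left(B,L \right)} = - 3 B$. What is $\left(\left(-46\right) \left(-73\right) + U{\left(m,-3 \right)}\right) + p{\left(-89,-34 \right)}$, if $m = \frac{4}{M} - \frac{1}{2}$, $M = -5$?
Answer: $\frac{21349}{10} \approx 2134.9$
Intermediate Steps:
$m = - \frac{13}{10}$ ($m = \frac{4}{-5} - \frac{1}{2} = 4 \left(- \frac{1}{5}\right) - \frac{1}{2} = - \frac{4}{5} - \frac{1}{2} = - \frac{13}{10} \approx -1.3$)
$p{\left(d,I \right)} = -3 + 36 I$ ($p{\left(d,I \right)} = -3 + 6 \cdot 6 I = -3 + 36 I$)
$\left(\left(-46\right) \left(-73\right) + U{\left(m,-3 \right)}\right) + p{\left(-89,-34 \right)} = \left(\left(-46\right) \left(-73\right) - - \frac{39}{10}\right) + \left(-3 + 36 \left(-34\right)\right) = \left(3358 + \frac{39}{10}\right) - 1227 = \frac{33619}{10} - 1227 = \frac{21349}{10}$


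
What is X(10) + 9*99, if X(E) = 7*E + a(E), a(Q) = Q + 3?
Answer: 974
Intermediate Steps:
a(Q) = 3 + Q
X(E) = 3 + 8*E (X(E) = 7*E + (3 + E) = 3 + 8*E)
X(10) + 9*99 = (3 + 8*10) + 9*99 = (3 + 80) + 891 = 83 + 891 = 974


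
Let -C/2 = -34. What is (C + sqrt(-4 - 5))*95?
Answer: 6460 + 285*I ≈ 6460.0 + 285.0*I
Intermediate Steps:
C = 68 (C = -2*(-34) = 68)
(C + sqrt(-4 - 5))*95 = (68 + sqrt(-4 - 5))*95 = (68 + sqrt(-9))*95 = (68 + 3*I)*95 = 6460 + 285*I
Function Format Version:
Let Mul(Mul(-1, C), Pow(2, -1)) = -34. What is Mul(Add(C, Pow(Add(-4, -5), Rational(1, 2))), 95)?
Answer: Add(6460, Mul(285, I)) ≈ Add(6460.0, Mul(285.00, I))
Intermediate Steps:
C = 68 (C = Mul(-2, -34) = 68)
Mul(Add(C, Pow(Add(-4, -5), Rational(1, 2))), 95) = Mul(Add(68, Pow(Add(-4, -5), Rational(1, 2))), 95) = Mul(Add(68, Pow(-9, Rational(1, 2))), 95) = Mul(Add(68, Mul(3, I)), 95) = Add(6460, Mul(285, I))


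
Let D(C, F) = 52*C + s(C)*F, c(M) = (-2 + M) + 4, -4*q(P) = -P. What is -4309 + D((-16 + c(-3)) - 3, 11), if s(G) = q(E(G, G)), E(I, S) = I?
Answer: -5404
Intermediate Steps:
q(P) = P/4 (q(P) = -(-1)*P/4 = P/4)
s(G) = G/4
c(M) = 2 + M
D(C, F) = 52*C + C*F/4 (D(C, F) = 52*C + (C/4)*F = 52*C + C*F/4)
-4309 + D((-16 + c(-3)) - 3, 11) = -4309 + ((-16 + (2 - 3)) - 3)*(208 + 11)/4 = -4309 + (1/4)*((-16 - 1) - 3)*219 = -4309 + (1/4)*(-17 - 3)*219 = -4309 + (1/4)*(-20)*219 = -4309 - 1095 = -5404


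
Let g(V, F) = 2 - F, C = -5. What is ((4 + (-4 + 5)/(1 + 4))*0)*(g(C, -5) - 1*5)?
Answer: 0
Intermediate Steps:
((4 + (-4 + 5)/(1 + 4))*0)*(g(C, -5) - 1*5) = ((4 + (-4 + 5)/(1 + 4))*0)*((2 - 1*(-5)) - 1*5) = ((4 + 1/5)*0)*((2 + 5) - 5) = ((4 + 1*(⅕))*0)*(7 - 5) = ((4 + ⅕)*0)*2 = ((21/5)*0)*2 = 0*2 = 0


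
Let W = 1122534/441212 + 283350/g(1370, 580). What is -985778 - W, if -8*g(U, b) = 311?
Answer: -67132821269785/68608466 ≈ -9.7849e+5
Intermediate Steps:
g(U, b) = -311/8 (g(U, b) = -1/8*311 = -311/8)
W = -499895126763/68608466 (W = 1122534/441212 + 283350/(-311/8) = 1122534*(1/441212) + 283350*(-8/311) = 561267/220606 - 2266800/311 = -499895126763/68608466 ≈ -7286.2)
-985778 - W = -985778 - 1*(-499895126763/68608466) = -985778 + 499895126763/68608466 = -67132821269785/68608466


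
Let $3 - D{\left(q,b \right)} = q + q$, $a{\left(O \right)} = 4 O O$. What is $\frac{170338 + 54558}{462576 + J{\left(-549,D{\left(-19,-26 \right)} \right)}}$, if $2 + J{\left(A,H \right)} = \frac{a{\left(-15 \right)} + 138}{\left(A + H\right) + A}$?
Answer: $\frac{7428596}{15279365} \approx 0.48619$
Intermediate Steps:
$a{\left(O \right)} = 4 O^{2}$
$D{\left(q,b \right)} = 3 - 2 q$ ($D{\left(q,b \right)} = 3 - \left(q + q\right) = 3 - 2 q$)
$J{\left(A,H \right)} = -2 + \frac{1038}{H + 2 A}$ ($J{\left(A,H \right)} = -2 + \frac{4 \left(-15\right)^{2} + 138}{\left(A + H\right) + A} = -2 + \frac{4 \cdot 225 + 138}{H + 2 A} = -2 + \frac{900 + 138}{H + 2 A} = -2 + \frac{1038}{H + 2 A}$)
$\frac{170338 + 54558}{462576 + J{\left(-549,D{\left(-19,-26 \right)} \right)}} = \frac{170338 + 54558}{462576 + \frac{2 \left(519 - \left(3 - -38\right) - -1098\right)}{\left(3 - -38\right) + 2 \left(-549\right)}} = \frac{224896}{462576 + \frac{2 \left(519 - \left(3 + 38\right) + 1098\right)}{\left(3 + 38\right) - 1098}} = \frac{224896}{462576 + \frac{2 \left(519 - 41 + 1098\right)}{41 - 1098}} = \frac{224896}{462576 + \frac{2 \left(519 - 41 + 1098\right)}{-1057}} = \frac{224896}{462576 + 2 \left(- \frac{1}{1057}\right) 1576} = \frac{224896}{462576 - \frac{3152}{1057}} = \frac{224896}{\frac{488939680}{1057}} = 224896 \cdot \frac{1057}{488939680} = \frac{7428596}{15279365}$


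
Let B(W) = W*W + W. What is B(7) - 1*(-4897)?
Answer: 4953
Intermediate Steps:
B(W) = W + W² (B(W) = W² + W = W + W²)
B(7) - 1*(-4897) = 7*(1 + 7) - 1*(-4897) = 7*8 + 4897 = 56 + 4897 = 4953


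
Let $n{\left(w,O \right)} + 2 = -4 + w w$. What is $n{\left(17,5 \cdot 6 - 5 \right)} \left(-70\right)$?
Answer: $-19810$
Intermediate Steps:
$n{\left(w,O \right)} = -6 + w^{2}$ ($n{\left(w,O \right)} = -2 + \left(-4 + w w\right) = -2 + \left(-4 + w^{2}\right) = -6 + w^{2}$)
$n{\left(17,5 \cdot 6 - 5 \right)} \left(-70\right) = \left(-6 + 17^{2}\right) \left(-70\right) = \left(-6 + 289\right) \left(-70\right) = 283 \left(-70\right) = -19810$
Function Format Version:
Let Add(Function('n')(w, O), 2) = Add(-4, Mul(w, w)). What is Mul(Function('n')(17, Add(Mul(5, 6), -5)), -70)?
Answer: -19810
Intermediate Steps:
Function('n')(w, O) = Add(-6, Pow(w, 2)) (Function('n')(w, O) = Add(-2, Add(-4, Mul(w, w))) = Add(-2, Add(-4, Pow(w, 2))) = Add(-6, Pow(w, 2)))
Mul(Function('n')(17, Add(Mul(5, 6), -5)), -70) = Mul(Add(-6, Pow(17, 2)), -70) = Mul(Add(-6, 289), -70) = Mul(283, -70) = -19810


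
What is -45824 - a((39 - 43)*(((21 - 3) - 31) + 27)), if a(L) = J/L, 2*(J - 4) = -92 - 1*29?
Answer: -5132401/112 ≈ -45825.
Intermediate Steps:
J = -113/2 (J = 4 + (-92 - 1*29)/2 = 4 + (-92 - 29)/2 = 4 + (1/2)*(-121) = 4 - 121/2 = -113/2 ≈ -56.500)
a(L) = -113/(2*L)
-45824 - a((39 - 43)*(((21 - 3) - 31) + 27)) = -45824 - (-113)/(2*((39 - 43)*(((21 - 3) - 31) + 27))) = -45824 - (-113)/(2*((-4*((18 - 31) + 27)))) = -45824 - (-113)/(2*((-4*(-13 + 27)))) = -45824 - (-113)/(2*((-4*14))) = -45824 - (-113)/(2*(-56)) = -45824 - (-113)*(-1)/(2*56) = -45824 - 1*113/112 = -45824 - 113/112 = -5132401/112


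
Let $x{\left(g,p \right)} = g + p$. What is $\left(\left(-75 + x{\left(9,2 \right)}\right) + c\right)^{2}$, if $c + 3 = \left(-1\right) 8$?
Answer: $5625$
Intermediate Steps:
$c = -11$ ($c = -3 - 8 = -11$)
$\left(\left(-75 + x{\left(9,2 \right)}\right) + c\right)^{2} = \left(\left(-75 + \left(9 + 2\right)\right) - 11\right)^{2} = \left(\left(-75 + 11\right) - 11\right)^{2} = \left(-64 - 11\right)^{2} = \left(-75\right)^{2} = 5625$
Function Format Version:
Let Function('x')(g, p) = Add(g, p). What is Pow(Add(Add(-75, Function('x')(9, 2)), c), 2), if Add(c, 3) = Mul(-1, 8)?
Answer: 5625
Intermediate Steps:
c = -11 (c = Add(-3, Mul(-1, 8)) = Add(-3, -8) = -11)
Pow(Add(Add(-75, Function('x')(9, 2)), c), 2) = Pow(Add(Add(-75, Add(9, 2)), -11), 2) = Pow(Add(Add(-75, 11), -11), 2) = Pow(Add(-64, -11), 2) = Pow(-75, 2) = 5625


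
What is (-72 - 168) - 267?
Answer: -507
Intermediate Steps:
(-72 - 168) - 267 = -240 - 267 = -507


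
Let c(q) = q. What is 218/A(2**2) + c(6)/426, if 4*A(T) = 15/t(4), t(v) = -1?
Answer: -61897/1065 ≈ -58.119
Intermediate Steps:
A(T) = -15/4 (A(T) = (15/(-1))/4 = (15*(-1))/4 = (1/4)*(-15) = -15/4)
218/A(2**2) + c(6)/426 = 218/(-15/4) + 6/426 = 218*(-4/15) + 6*(1/426) = -872/15 + 1/71 = -61897/1065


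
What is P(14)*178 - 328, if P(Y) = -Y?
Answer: -2820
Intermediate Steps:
P(14)*178 - 328 = -1*14*178 - 328 = -14*178 - 328 = -2492 - 328 = -2820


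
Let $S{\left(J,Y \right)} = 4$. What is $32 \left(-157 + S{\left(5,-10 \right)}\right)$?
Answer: $-4896$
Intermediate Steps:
$32 \left(-157 + S{\left(5,-10 \right)}\right) = 32 \left(-157 + 4\right) = 32 \left(-153\right) = -4896$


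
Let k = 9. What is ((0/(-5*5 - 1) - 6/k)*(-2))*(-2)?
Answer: -8/3 ≈ -2.6667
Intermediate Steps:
((0/(-5*5 - 1) - 6/k)*(-2))*(-2) = ((0/(-5*5 - 1) - 6/9)*(-2))*(-2) = ((0/(-25 - 1) - 6*⅑)*(-2))*(-2) = ((0/(-26) - ⅔)*(-2))*(-2) = ((0*(-1/26) - ⅔)*(-2))*(-2) = ((0 - ⅔)*(-2))*(-2) = -⅔*(-2)*(-2) = (4/3)*(-2) = -8/3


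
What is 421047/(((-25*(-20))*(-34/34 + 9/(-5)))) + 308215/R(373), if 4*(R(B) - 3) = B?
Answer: 6383269/2200 ≈ 2901.5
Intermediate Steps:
R(B) = 3 + B/4
421047/(((-25*(-20))*(-34/34 + 9/(-5)))) + 308215/R(373) = 421047/(((-25*(-20))*(-34/34 + 9/(-5)))) + 308215/(3 + (¼)*373) = 421047/((500*(-34*1/34 + 9*(-⅕)))) + 308215/(3 + 373/4) = 421047/((500*(-1 - 9/5))) + 308215/(385/4) = 421047/((500*(-14/5))) + 308215*(4/385) = 421047/(-1400) + 246572/77 = 421047*(-1/1400) + 246572/77 = -421047/1400 + 246572/77 = 6383269/2200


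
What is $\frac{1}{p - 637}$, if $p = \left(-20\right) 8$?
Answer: $- \frac{1}{797} \approx -0.0012547$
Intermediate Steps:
$p = -160$
$\frac{1}{p - 637} = \frac{1}{-160 - 637} = \frac{1}{-797} = - \frac{1}{797}$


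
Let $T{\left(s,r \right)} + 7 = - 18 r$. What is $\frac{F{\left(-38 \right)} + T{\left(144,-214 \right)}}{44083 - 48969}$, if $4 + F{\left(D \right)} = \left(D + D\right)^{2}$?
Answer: $- \frac{9617}{4886} \approx -1.9683$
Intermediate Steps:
$T{\left(s,r \right)} = -7 - 18 r$
$F{\left(D \right)} = -4 + 4 D^{2}$ ($F{\left(D \right)} = -4 + \left(D + D\right)^{2} = -4 + \left(2 D\right)^{2} = -4 + 4 D^{2}$)
$\frac{F{\left(-38 \right)} + T{\left(144,-214 \right)}}{44083 - 48969} = \frac{\left(-4 + 4 \left(-38\right)^{2}\right) - -3845}{44083 - 48969} = \frac{\left(-4 + 4 \cdot 1444\right) + \left(-7 + 3852\right)}{-4886} = \left(\left(-4 + 5776\right) + 3845\right) \left(- \frac{1}{4886}\right) = \left(5772 + 3845\right) \left(- \frac{1}{4886}\right) = 9617 \left(- \frac{1}{4886}\right) = - \frac{9617}{4886}$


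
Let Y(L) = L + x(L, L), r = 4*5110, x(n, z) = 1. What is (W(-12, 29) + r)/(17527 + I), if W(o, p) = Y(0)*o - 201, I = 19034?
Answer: 20227/36561 ≈ 0.55324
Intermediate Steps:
r = 20440
Y(L) = 1 + L (Y(L) = L + 1 = 1 + L)
W(o, p) = -201 + o (W(o, p) = (1 + 0)*o - 201 = 1*o - 201 = o - 201 = -201 + o)
(W(-12, 29) + r)/(17527 + I) = ((-201 - 12) + 20440)/(17527 + 19034) = (-213 + 20440)/36561 = 20227*(1/36561) = 20227/36561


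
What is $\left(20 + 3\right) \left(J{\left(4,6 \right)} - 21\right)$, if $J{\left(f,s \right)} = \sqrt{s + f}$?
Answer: $-483 + 23 \sqrt{10} \approx -410.27$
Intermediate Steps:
$J{\left(f,s \right)} = \sqrt{f + s}$
$\left(20 + 3\right) \left(J{\left(4,6 \right)} - 21\right) = \left(20 + 3\right) \left(\sqrt{4 + 6} - 21\right) = 23 \left(\sqrt{10} - 21\right) = 23 \left(-21 + \sqrt{10}\right) = -483 + 23 \sqrt{10}$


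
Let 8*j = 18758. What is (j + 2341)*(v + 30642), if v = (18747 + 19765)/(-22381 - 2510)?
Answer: 7147376055965/49782 ≈ 1.4357e+8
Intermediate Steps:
v = -38512/24891 (v = 38512/(-24891) = 38512*(-1/24891) = -38512/24891 ≈ -1.5472)
j = 9379/4 (j = (⅛)*18758 = 9379/4 ≈ 2344.8)
(j + 2341)*(v + 30642) = (9379/4 + 2341)*(-38512/24891 + 30642) = (18743/4)*(762671510/24891) = 7147376055965/49782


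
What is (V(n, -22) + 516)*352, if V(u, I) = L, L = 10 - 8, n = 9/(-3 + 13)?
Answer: 182336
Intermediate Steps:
n = 9/10 ≈ 0.90000
L = 2
V(u, I) = 2
(V(n, -22) + 516)*352 = (2 + 516)*352 = 518*352 = 182336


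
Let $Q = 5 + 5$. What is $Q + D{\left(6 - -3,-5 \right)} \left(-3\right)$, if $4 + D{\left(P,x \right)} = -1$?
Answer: $25$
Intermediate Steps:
$D{\left(P,x \right)} = -5$ ($D{\left(P,x \right)} = -4 - 1 = -5$)
$Q = 10$
$Q + D{\left(6 - -3,-5 \right)} \left(-3\right) = 10 - -15 = 10 + 15 = 25$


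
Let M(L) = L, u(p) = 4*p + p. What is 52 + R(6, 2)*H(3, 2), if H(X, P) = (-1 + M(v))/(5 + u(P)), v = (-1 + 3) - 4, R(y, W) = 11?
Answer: 249/5 ≈ 49.800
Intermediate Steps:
v = -2 (v = 2 - 4 = -2)
u(p) = 5*p
H(X, P) = -3/(5 + 5*P) (H(X, P) = (-1 - 2)/(5 + 5*P) = -3/(5 + 5*P))
52 + R(6, 2)*H(3, 2) = 52 + 11*(-3/(5 + 5*2)) = 52 + 11*(-3/(5 + 10)) = 52 + 11*(-3/15) = 52 + 11*(-3*1/15) = 52 + 11*(-⅕) = 52 - 11/5 = 249/5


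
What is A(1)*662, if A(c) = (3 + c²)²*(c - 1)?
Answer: 0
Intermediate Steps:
A(c) = (3 + c²)²*(-1 + c)
A(1)*662 = ((3 + 1²)²*(-1 + 1))*662 = ((3 + 1)²*0)*662 = (4²*0)*662 = (16*0)*662 = 0*662 = 0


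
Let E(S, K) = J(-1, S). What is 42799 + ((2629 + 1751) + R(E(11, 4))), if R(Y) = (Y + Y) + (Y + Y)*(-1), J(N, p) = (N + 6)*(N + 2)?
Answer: 47179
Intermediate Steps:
J(N, p) = (2 + N)*(6 + N) (J(N, p) = (6 + N)*(2 + N) = (2 + N)*(6 + N))
E(S, K) = 5 (E(S, K) = 12 + (-1)² + 8*(-1) = 12 + 1 - 8 = 5)
R(Y) = 0 (R(Y) = 2*Y + (2*Y)*(-1) = 2*Y - 2*Y = 0)
42799 + ((2629 + 1751) + R(E(11, 4))) = 42799 + ((2629 + 1751) + 0) = 42799 + (4380 + 0) = 42799 + 4380 = 47179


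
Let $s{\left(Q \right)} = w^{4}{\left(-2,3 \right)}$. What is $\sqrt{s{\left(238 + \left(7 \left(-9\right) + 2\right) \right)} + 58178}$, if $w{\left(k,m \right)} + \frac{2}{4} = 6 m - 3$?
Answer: $\frac{\sqrt{1638129}}{4} \approx 319.97$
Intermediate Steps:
$w{\left(k,m \right)} = - \frac{7}{2} + 6 m$ ($w{\left(k,m \right)} = - \frac{1}{2} + \left(6 m - 3\right) = - \frac{1}{2} + \left(-3 + 6 m\right) = - \frac{7}{2} + 6 m$)
$s{\left(Q \right)} = \frac{707281}{16}$ ($s{\left(Q \right)} = \left(- \frac{7}{2} + 6 \cdot 3\right)^{4} = \left(- \frac{7}{2} + 18\right)^{4} = \left(\frac{29}{2}\right)^{4} = \frac{707281}{16}$)
$\sqrt{s{\left(238 + \left(7 \left(-9\right) + 2\right) \right)} + 58178} = \sqrt{\frac{707281}{16} + 58178} = \sqrt{\frac{1638129}{16}} = \frac{\sqrt{1638129}}{4}$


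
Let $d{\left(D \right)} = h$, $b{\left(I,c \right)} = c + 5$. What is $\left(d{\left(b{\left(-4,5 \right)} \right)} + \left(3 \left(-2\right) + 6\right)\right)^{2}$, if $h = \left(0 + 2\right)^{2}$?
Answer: $16$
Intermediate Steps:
$b{\left(I,c \right)} = 5 + c$
$h = 4$ ($h = 2^{2} = 4$)
$d{\left(D \right)} = 4$
$\left(d{\left(b{\left(-4,5 \right)} \right)} + \left(3 \left(-2\right) + 6\right)\right)^{2} = \left(4 + \left(3 \left(-2\right) + 6\right)\right)^{2} = \left(4 + \left(-6 + 6\right)\right)^{2} = \left(4 + 0\right)^{2} = 4^{2} = 16$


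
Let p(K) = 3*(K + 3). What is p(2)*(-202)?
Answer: -3030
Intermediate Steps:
p(K) = 9 + 3*K (p(K) = 3*(3 + K) = 9 + 3*K)
p(2)*(-202) = (9 + 3*2)*(-202) = (9 + 6)*(-202) = 15*(-202) = -3030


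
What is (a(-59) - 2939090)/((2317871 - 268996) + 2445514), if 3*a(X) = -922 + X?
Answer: -2939417/4494389 ≈ -0.65402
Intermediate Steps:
a(X) = -922/3 + X/3 (a(X) = (-922 + X)/3 = -922/3 + X/3)
(a(-59) - 2939090)/((2317871 - 268996) + 2445514) = ((-922/3 + (⅓)*(-59)) - 2939090)/((2317871 - 268996) + 2445514) = ((-922/3 - 59/3) - 2939090)/(2048875 + 2445514) = (-327 - 2939090)/4494389 = -2939417*1/4494389 = -2939417/4494389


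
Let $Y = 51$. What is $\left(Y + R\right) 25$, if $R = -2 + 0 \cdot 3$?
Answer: $1225$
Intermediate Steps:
$R = -2$ ($R = -2 + 0 = -2$)
$\left(Y + R\right) 25 = \left(51 - 2\right) 25 = 49 \cdot 25 = 1225$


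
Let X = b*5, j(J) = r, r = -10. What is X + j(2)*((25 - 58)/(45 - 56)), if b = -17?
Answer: -115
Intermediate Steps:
j(J) = -10
X = -85 (X = -17*5 = -85)
X + j(2)*((25 - 58)/(45 - 56)) = -85 - 10*(25 - 58)/(45 - 56) = -85 - (-330)/(-11) = -85 - (-330)*(-1)/11 = -85 - 10*3 = -85 - 30 = -115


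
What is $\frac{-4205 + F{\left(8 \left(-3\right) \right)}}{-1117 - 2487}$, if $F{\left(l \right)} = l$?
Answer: $\frac{4229}{3604} \approx 1.1734$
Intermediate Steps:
$\frac{-4205 + F{\left(8 \left(-3\right) \right)}}{-1117 - 2487} = \frac{-4205 + 8 \left(-3\right)}{-1117 - 2487} = \frac{-4205 - 24}{-3604} = \left(-4229\right) \left(- \frac{1}{3604}\right) = \frac{4229}{3604}$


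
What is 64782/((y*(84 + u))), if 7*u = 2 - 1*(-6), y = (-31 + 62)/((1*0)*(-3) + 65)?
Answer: 14737905/9238 ≈ 1595.4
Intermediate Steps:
y = 31/65 (y = 31/(0*(-3) + 65) = 31/(0 + 65) = 31/65 ≈ 0.47692)
u = 8/7 (u = (2 - 1*(-6))/7 = (2 + 6)/7 = (⅐)*8 = 8/7 ≈ 1.1429)
64782/((y*(84 + u))) = 64782/((31*(84 + 8/7)/65)) = 64782/(((31/65)*(596/7))) = 64782/(18476/455) = 64782*(455/18476) = 14737905/9238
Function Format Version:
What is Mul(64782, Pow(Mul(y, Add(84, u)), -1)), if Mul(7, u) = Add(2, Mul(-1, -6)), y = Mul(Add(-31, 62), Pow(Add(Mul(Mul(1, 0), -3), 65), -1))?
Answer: Rational(14737905, 9238) ≈ 1595.4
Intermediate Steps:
y = Rational(31, 65) (y = Mul(31, Pow(Add(Mul(0, -3), 65), -1)) = Mul(31, Pow(Add(0, 65), -1)) = Mul(31, Pow(65, -1)) = Mul(31, Rational(1, 65)) = Rational(31, 65) ≈ 0.47692)
u = Rational(8, 7) (u = Mul(Rational(1, 7), Add(2, Mul(-1, -6))) = Mul(Rational(1, 7), Add(2, 6)) = Mul(Rational(1, 7), 8) = Rational(8, 7) ≈ 1.1429)
Mul(64782, Pow(Mul(y, Add(84, u)), -1)) = Mul(64782, Pow(Mul(Rational(31, 65), Add(84, Rational(8, 7))), -1)) = Mul(64782, Pow(Mul(Rational(31, 65), Rational(596, 7)), -1)) = Mul(64782, Pow(Rational(18476, 455), -1)) = Mul(64782, Rational(455, 18476)) = Rational(14737905, 9238)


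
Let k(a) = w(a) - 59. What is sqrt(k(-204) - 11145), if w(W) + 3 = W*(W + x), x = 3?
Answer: sqrt(29797) ≈ 172.62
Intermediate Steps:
w(W) = -3 + W*(3 + W) (w(W) = -3 + W*(W + 3) = -3 + W*(3 + W))
k(a) = -62 + a**2 + 3*a (k(a) = (-3 + a**2 + 3*a) - 59 = -62 + a**2 + 3*a)
sqrt(k(-204) - 11145) = sqrt((-62 + (-204)**2 + 3*(-204)) - 11145) = sqrt((-62 + 41616 - 612) - 11145) = sqrt(40942 - 11145) = sqrt(29797)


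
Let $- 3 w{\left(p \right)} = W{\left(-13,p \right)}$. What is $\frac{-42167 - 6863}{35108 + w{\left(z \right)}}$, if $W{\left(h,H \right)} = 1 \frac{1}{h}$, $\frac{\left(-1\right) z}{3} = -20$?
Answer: $- \frac{1912170}{1369213} \approx -1.3965$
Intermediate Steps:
$z = 60$ ($z = \left(-3\right) \left(-20\right) = 60$)
$W{\left(h,H \right)} = \frac{1}{h}$
$w{\left(p \right)} = \frac{1}{39}$ ($w{\left(p \right)} = - \frac{1}{3 \left(-13\right)} = \left(- \frac{1}{3}\right) \left(- \frac{1}{13}\right) = \frac{1}{39}$)
$\frac{-42167 - 6863}{35108 + w{\left(z \right)}} = \frac{-42167 - 6863}{35108 + \frac{1}{39}} = - \frac{49030}{\frac{1369213}{39}} = \left(-49030\right) \frac{39}{1369213} = - \frac{1912170}{1369213}$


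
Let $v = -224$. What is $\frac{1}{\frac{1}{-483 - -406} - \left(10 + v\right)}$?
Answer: $\frac{77}{16477} \approx 0.0046732$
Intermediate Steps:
$\frac{1}{\frac{1}{-483 - -406} - \left(10 + v\right)} = \frac{1}{\frac{1}{-483 - -406} - -214} = \frac{1}{\frac{1}{-483 + 406} + \left(-10 + 224\right)} = \frac{1}{\frac{1}{-77} + 214} = \frac{1}{- \frac{1}{77} + 214} = \frac{1}{\frac{16477}{77}} = \frac{77}{16477}$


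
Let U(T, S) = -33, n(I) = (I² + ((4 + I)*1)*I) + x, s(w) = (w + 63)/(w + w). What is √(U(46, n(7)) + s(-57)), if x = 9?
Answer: 2*I*√2983/19 ≈ 5.7491*I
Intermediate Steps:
s(w) = (63 + w)/(2*w) (s(w) = (63 + w)/((2*w)) = (63 + w)*(1/(2*w)) = (63 + w)/(2*w))
n(I) = 9 + I² + I*(4 + I) (n(I) = (I² + ((4 + I)*1)*I) + 9 = (I² + (4 + I)*I) + 9 = (I² + I*(4 + I)) + 9 = 9 + I² + I*(4 + I))
√(U(46, n(7)) + s(-57)) = √(-33 + (½)*(63 - 57)/(-57)) = √(-33 + (½)*(-1/57)*6) = √(-33 - 1/19) = √(-628/19) = 2*I*√2983/19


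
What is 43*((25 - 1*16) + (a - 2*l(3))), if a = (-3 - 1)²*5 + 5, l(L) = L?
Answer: 3784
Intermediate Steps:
a = 85 (a = (-4)²*5 + 5 = 16*5 + 5 = 80 + 5 = 85)
43*((25 - 1*16) + (a - 2*l(3))) = 43*((25 - 1*16) + (85 - 2*3)) = 43*((25 - 16) + (85 - 6)) = 43*(9 + 79) = 43*88 = 3784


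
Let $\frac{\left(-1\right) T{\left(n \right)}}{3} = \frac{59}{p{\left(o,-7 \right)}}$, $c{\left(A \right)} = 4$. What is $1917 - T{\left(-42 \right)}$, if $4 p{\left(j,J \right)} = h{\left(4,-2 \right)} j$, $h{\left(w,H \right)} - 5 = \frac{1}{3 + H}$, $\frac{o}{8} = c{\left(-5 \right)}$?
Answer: $\frac{30731}{16} \approx 1920.7$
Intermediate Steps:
$o = 32$ ($o = 8 \cdot 4 = 32$)
$h{\left(w,H \right)} = 5 + \frac{1}{3 + H}$
$p{\left(j,J \right)} = \frac{3 j}{2}$ ($p{\left(j,J \right)} = \frac{\frac{16 + 5 \left(-2\right)}{3 - 2} j}{4} = \frac{\frac{16 - 10}{1} j}{4} = \frac{1 \cdot 6 j}{4} = \frac{6 j}{4} = \frac{3 j}{2}$)
$T{\left(n \right)} = - \frac{59}{16}$ ($T{\left(n \right)} = - 3 \frac{59}{\frac{3}{2} \cdot 32} = - 3 \cdot \frac{59}{48} = - 3 \cdot 59 \cdot \frac{1}{48} = \left(-3\right) \frac{59}{48} = - \frac{59}{16}$)
$1917 - T{\left(-42 \right)} = 1917 - - \frac{59}{16} = 1917 + \frac{59}{16} = \frac{30731}{16}$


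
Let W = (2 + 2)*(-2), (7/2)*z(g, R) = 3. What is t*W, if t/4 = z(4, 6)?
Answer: -192/7 ≈ -27.429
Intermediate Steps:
z(g, R) = 6/7 (z(g, R) = (2/7)*3 = 6/7)
W = -8 (W = 4*(-2) = -8)
t = 24/7 (t = 4*(6/7) = 24/7 ≈ 3.4286)
t*W = (24/7)*(-8) = -192/7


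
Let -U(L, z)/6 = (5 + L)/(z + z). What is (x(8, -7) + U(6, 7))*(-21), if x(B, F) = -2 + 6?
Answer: 15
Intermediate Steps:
x(B, F) = 4
U(L, z) = -3*(5 + L)/z (U(L, z) = -6*(5 + L)/(z + z) = -6*(5 + L)/(2*z) = -6*(5 + L)*1/(2*z) = -3*(5 + L)/z)
(x(8, -7) + U(6, 7))*(-21) = (4 + 3*(-5 - 1*6)/7)*(-21) = (4 + 3*(⅐)*(-5 - 6))*(-21) = (4 + 3*(⅐)*(-11))*(-21) = (4 - 33/7)*(-21) = -5/7*(-21) = 15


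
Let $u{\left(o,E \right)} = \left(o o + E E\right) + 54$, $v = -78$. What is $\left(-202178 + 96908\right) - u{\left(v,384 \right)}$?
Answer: $-258864$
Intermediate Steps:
$u{\left(o,E \right)} = 54 + E^{2} + o^{2}$ ($u{\left(o,E \right)} = \left(o^{2} + E^{2}\right) + 54 = \left(E^{2} + o^{2}\right) + 54 = 54 + E^{2} + o^{2}$)
$\left(-202178 + 96908\right) - u{\left(v,384 \right)} = \left(-202178 + 96908\right) - \left(54 + 384^{2} + \left(-78\right)^{2}\right) = -105270 - \left(54 + 147456 + 6084\right) = -105270 - 153594 = -258864$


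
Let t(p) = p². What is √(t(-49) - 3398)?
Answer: I*√997 ≈ 31.575*I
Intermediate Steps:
√(t(-49) - 3398) = √((-49)² - 3398) = √(2401 - 3398) = √(-997) = I*√997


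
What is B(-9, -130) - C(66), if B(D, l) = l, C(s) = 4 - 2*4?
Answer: -126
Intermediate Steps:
C(s) = -4 (C(s) = 4 - 8 = -4)
B(-9, -130) - C(66) = -130 - 1*(-4) = -130 + 4 = -126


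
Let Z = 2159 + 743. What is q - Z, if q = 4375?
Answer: 1473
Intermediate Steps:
Z = 2902
q - Z = 4375 - 1*2902 = 4375 - 2902 = 1473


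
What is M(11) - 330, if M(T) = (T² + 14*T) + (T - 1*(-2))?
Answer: -42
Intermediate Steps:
M(T) = 2 + T² + 15*T (M(T) = (T² + 14*T) + (T + 2) = (T² + 14*T) + (2 + T) = 2 + T² + 15*T)
M(11) - 330 = (2 + 11² + 15*11) - 330 = (2 + 121 + 165) - 330 = 288 - 330 = -42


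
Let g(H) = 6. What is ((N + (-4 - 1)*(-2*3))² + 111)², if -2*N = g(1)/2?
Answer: 13638249/16 ≈ 8.5239e+5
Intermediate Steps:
N = -3/2 ≈ -1.5000
((N + (-4 - 1)*(-2*3))² + 111)² = ((-3/2 + (-4 - 1)*(-2*3))² + 111)² = ((-3/2 - 5*(-6))² + 111)² = ((-3/2 + 30)² + 111)² = ((57/2)² + 111)² = (3249/4 + 111)² = (3693/4)² = 13638249/16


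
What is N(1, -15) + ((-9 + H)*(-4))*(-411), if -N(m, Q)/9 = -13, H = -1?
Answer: -16323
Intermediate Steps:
N(m, Q) = 117 (N(m, Q) = -9*(-13) = 117)
N(1, -15) + ((-9 + H)*(-4))*(-411) = 117 + ((-9 - 1)*(-4))*(-411) = 117 - 10*(-4)*(-411) = 117 + 40*(-411) = 117 - 16440 = -16323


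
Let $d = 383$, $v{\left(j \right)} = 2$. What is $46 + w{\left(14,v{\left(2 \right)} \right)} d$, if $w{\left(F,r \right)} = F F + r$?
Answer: $75880$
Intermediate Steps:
$w{\left(F,r \right)} = r + F^{2}$ ($w{\left(F,r \right)} = F^{2} + r = r + F^{2}$)
$46 + w{\left(14,v{\left(2 \right)} \right)} d = 46 + \left(2 + 14^{2}\right) 383 = 46 + \left(2 + 196\right) 383 = 46 + 198 \cdot 383 = 46 + 75834 = 75880$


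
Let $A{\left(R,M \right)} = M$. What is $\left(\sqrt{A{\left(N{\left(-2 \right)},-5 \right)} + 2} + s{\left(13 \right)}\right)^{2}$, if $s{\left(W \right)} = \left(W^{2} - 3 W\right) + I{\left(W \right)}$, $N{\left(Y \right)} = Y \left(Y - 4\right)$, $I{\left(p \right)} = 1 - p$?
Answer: $\left(118 + i \sqrt{3}\right)^{2} \approx 13921.0 + 408.76 i$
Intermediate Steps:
$N{\left(Y \right)} = Y \left(-4 + Y\right)$
$s{\left(W \right)} = 1 + W^{2} - 4 W$ ($s{\left(W \right)} = \left(W^{2} - 3 W\right) - \left(-1 + W\right) = 1 + W^{2} - 4 W$)
$\left(\sqrt{A{\left(N{\left(-2 \right)},-5 \right)} + 2} + s{\left(13 \right)}\right)^{2} = \left(\sqrt{-5 + 2} + \left(1 + 13^{2} - 52\right)\right)^{2} = \left(\sqrt{-3} + \left(1 + 169 - 52\right)\right)^{2} = \left(i \sqrt{3} + 118\right)^{2} = \left(118 + i \sqrt{3}\right)^{2}$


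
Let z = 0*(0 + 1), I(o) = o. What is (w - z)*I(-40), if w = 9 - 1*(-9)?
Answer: -720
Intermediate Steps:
z = 0 (z = 0*1 = 0)
w = 18 (w = 9 + 9 = 18)
(w - z)*I(-40) = (18 - 1*0)*(-40) = (18 + 0)*(-40) = 18*(-40) = -720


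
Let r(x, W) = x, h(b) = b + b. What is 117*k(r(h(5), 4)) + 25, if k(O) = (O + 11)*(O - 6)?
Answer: 9853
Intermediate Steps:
h(b) = 2*b
k(O) = (-6 + O)*(11 + O) (k(O) = (11 + O)*(-6 + O) = (-6 + O)*(11 + O))
117*k(r(h(5), 4)) + 25 = 117*(-66 + (2*5)² + 5*(2*5)) + 25 = 117*(-66 + 10² + 5*10) + 25 = 117*(-66 + 100 + 50) + 25 = 117*84 + 25 = 9828 + 25 = 9853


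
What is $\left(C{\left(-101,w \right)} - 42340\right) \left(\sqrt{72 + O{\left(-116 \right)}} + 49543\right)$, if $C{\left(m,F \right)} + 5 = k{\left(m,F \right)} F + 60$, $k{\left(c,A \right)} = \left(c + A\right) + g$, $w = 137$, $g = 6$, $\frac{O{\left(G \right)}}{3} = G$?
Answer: $-1809855333 - 73062 i \sqrt{69} \approx -1.8099 \cdot 10^{9} - 6.069 \cdot 10^{5} i$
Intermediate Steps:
$O{\left(G \right)} = 3 G$
$k{\left(c,A \right)} = 6 + A + c$ ($k{\left(c,A \right)} = \left(c + A\right) + 6 = \left(A + c\right) + 6 = 6 + A + c$)
$C{\left(m,F \right)} = 55 + F \left(6 + F + m\right)$ ($C{\left(m,F \right)} = -5 + \left(\left(6 + F + m\right) F + 60\right) = -5 + \left(F \left(6 + F + m\right) + 60\right) = -5 + \left(60 + F \left(6 + F + m\right)\right) = 55 + F \left(6 + F + m\right)$)
$\left(C{\left(-101,w \right)} - 42340\right) \left(\sqrt{72 + O{\left(-116 \right)}} + 49543\right) = \left(\left(55 + 137 \left(6 + 137 - 101\right)\right) - 42340\right) \left(\sqrt{72 + 3 \left(-116\right)} + 49543\right) = \left(\left(55 + 137 \cdot 42\right) - 42340\right) \left(\sqrt{72 - 348} + 49543\right) = \left(\left(55 + 5754\right) - 42340\right) \left(\sqrt{-276} + 49543\right) = \left(5809 - 42340\right) \left(2 i \sqrt{69} + 49543\right) = - 36531 \left(49543 + 2 i \sqrt{69}\right) = -1809855333 - 73062 i \sqrt{69}$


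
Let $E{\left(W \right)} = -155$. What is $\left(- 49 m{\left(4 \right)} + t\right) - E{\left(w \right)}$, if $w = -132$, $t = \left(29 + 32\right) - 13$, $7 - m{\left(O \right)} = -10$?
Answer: $-630$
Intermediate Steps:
$m{\left(O \right)} = 17$ ($m{\left(O \right)} = 7 - -10 = 7 + 10 = 17$)
$t = 48$ ($t = 61 - 13 = 48$)
$\left(- 49 m{\left(4 \right)} + t\right) - E{\left(w \right)} = \left(\left(-49\right) 17 + 48\right) - -155 = \left(-833 + 48\right) + 155 = -785 + 155 = -630$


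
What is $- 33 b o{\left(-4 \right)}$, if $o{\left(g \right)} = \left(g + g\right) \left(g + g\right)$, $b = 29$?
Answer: $-61248$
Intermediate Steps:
$o{\left(g \right)} = 4 g^{2}$ ($o{\left(g \right)} = 2 g 2 g = 4 g^{2}$)
$- 33 b o{\left(-4 \right)} = \left(-33\right) 29 \cdot 4 \left(-4\right)^{2} = - 957 \cdot 4 \cdot 16 = \left(-957\right) 64 = -61248$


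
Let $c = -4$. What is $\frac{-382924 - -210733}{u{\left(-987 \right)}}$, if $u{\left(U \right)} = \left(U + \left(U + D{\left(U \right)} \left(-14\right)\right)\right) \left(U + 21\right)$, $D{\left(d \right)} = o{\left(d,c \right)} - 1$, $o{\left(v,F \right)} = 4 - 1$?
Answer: $- \frac{57397}{644644} \approx -0.089037$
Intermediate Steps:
$o{\left(v,F \right)} = 3$ ($o{\left(v,F \right)} = 4 - 1 = 3$)
$D{\left(d \right)} = 2$ ($D{\left(d \right)} = 3 - 1 = 2$)
$u{\left(U \right)} = \left(-28 + 2 U\right) \left(21 + U\right)$ ($u{\left(U \right)} = \left(U + \left(U + 2 \left(-14\right)\right)\right) \left(U + 21\right) = \left(U + \left(U - 28\right)\right) \left(21 + U\right) = \left(U + \left(-28 + U\right)\right) \left(21 + U\right) = \left(-28 + 2 U\right) \left(21 + U\right)$)
$\frac{-382924 - -210733}{u{\left(-987 \right)}} = \frac{-382924 - -210733}{-588 + 2 \left(-987\right)^{2} + 14 \left(-987\right)} = \frac{-382924 + 210733}{-588 + 2 \cdot 974169 - 13818} = - \frac{172191}{-588 + 1948338 - 13818} = - \frac{172191}{1933932} = \left(-172191\right) \frac{1}{1933932} = - \frac{57397}{644644}$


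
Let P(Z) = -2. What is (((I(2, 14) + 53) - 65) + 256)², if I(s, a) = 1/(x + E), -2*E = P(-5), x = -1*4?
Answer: 534361/9 ≈ 59373.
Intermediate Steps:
x = -4
E = 1 (E = -½*(-2) = 1)
I(s, a) = -⅓ (I(s, a) = 1/(-4 + 1) = 1/(-3) = -⅓)
(((I(2, 14) + 53) - 65) + 256)² = (((-⅓ + 53) - 65) + 256)² = ((158/3 - 65) + 256)² = (-37/3 + 256)² = (731/3)² = 534361/9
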